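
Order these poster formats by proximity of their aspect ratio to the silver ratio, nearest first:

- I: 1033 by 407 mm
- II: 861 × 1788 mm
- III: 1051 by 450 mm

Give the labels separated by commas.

III, I, II

I: 1033/407 ≈ 2.538 → |2.538 − 2.414| = 0.124
II: 1788/861 ≈ 2.077 → |2.077 − 2.414| = 0.337
III: 1051/450 ≈ 2.336 → |2.336 − 2.414| = 0.078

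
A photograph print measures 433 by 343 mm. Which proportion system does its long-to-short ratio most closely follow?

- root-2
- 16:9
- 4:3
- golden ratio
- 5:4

433/343 ≈ 1.262. Nearest candidates are 5:4 (1.250, off by 0.012) and 4:3 (1.333, off by 0.071).

5:4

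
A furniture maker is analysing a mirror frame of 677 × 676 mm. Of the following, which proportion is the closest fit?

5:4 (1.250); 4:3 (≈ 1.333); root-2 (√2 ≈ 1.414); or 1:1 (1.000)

Ratio = 677 / 676 ≈ 1.001.
Distances: 5:4 1.250 (Δ 0.249); 4:3 1.333 (Δ 0.332); root-2 1.414 (Δ 0.413); 1:1 1.000 (Δ 0.001).

1:1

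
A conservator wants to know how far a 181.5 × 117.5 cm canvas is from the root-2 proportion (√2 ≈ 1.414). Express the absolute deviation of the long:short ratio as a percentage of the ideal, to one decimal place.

Ratio = 181.5 / 117.5 ≈ 1.5447.
Ideal root-2 ≈ 1.4142. |1.5447 − 1.4142| / 1.4142 ≈ 9.23% → 9.2%.

9.2%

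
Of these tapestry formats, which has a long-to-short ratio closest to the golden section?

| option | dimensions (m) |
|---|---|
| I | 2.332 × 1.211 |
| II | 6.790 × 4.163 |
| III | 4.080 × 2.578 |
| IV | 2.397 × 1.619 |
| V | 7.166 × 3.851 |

Target golden ratio ≈ 1.618.
I: 1.926 (Δ0.308)  II: 1.631 (Δ0.013)  III: 1.583 (Δ0.035)  IV: 1.481 (Δ0.137)  V: 1.861 (Δ0.243)

II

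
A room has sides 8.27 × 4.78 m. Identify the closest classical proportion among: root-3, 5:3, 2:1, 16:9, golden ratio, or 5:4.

8.27/4.78 ≈ 1.730. Nearest candidates are root-3 (1.732, off by 0.002) and 16:9 (1.778, off by 0.048).

root-3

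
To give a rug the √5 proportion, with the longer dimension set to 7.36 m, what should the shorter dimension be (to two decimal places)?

3.29 m

root-5 ≈ 2.23607.
Shorter side = 7.36 ÷ 2.23607 ≈ 3.2915 → 3.29 m.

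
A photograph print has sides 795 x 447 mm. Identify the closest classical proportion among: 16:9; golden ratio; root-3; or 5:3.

16:9

795/447 ≈ 1.779. Nearest candidates are 16:9 (1.778, off by 0.001) and root-3 (1.732, off by 0.047).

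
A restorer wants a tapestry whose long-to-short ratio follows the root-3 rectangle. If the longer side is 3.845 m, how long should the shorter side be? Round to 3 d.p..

root-3 ≈ 1.73205.
Shorter side = 3.845 ÷ 1.73205 ≈ 2.21991 → 2.220 m.

2.220 m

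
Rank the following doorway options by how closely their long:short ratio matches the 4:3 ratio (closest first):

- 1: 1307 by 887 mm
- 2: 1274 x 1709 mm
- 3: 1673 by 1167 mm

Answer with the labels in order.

1: 1307/887 ≈ 1.474 → |1.474 − 1.333| = 0.141
2: 1709/1274 ≈ 1.341 → |1.341 − 1.333| = 0.008
3: 1673/1167 ≈ 1.434 → |1.434 − 1.333| = 0.101

2, 3, 1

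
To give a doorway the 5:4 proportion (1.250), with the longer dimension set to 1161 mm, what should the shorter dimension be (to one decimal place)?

928.8 mm

5:4 = 1.25000.
Shorter side = 1161 ÷ 1.25000 ≈ 928.800 → 928.8 mm.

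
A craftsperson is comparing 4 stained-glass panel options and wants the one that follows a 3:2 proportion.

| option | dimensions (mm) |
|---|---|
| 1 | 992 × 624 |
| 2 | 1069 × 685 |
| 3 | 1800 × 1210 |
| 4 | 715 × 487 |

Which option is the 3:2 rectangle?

Ratios (long/short): 1 ≈ 1.590; 2 ≈ 1.561; 3 ≈ 1.488; 4 ≈ 1.468.
3:2 ≈ 1.500; option 3 is nearest (Δ 0.012).

3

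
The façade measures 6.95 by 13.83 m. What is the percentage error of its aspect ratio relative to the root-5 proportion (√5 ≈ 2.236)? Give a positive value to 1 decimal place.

Ratio = 13.83 / 6.95 ≈ 1.9899.
Ideal root-5 ≈ 2.2361. |1.9899 − 2.2361| / 2.2361 ≈ 11.01% → 11.0%.

11.0%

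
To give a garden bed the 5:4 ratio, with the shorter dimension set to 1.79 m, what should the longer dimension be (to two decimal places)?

5:4 = 1.25000.
Longer side = 1.79 × 1.25000 ≈ 2.2375 → 2.24 m.

2.24 m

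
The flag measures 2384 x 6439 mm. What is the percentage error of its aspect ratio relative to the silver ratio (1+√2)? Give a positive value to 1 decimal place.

Ratio = 6439 / 2384 ≈ 2.7009.
Ideal silver ratio ≈ 2.4142. |2.7009 − 2.4142| / 2.4142 ≈ 11.88% → 11.9%.

11.9%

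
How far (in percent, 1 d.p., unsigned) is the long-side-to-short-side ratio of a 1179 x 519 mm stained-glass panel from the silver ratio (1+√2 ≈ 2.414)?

Ratio = 1179 / 519 ≈ 2.2717.
Ideal silver ratio ≈ 2.4142. |2.2717 − 2.4142| / 2.4142 ≈ 5.90% → 5.9%.

5.9%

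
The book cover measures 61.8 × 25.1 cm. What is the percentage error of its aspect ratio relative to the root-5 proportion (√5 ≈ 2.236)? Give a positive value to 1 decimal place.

10.1%

Ratio = 61.8 / 25.1 ≈ 2.4622.
Ideal root-5 ≈ 2.2361. |2.4622 − 2.2361| / 2.2361 ≈ 10.11% → 10.1%.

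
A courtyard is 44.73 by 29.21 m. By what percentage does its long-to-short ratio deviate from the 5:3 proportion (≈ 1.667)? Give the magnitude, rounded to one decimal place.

8.1%

Ratio = 44.73 / 29.21 ≈ 1.5313.
Ideal 5:3 ≈ 1.6667. |1.5313 − 1.6667| / 1.6667 ≈ 8.12% → 8.1%.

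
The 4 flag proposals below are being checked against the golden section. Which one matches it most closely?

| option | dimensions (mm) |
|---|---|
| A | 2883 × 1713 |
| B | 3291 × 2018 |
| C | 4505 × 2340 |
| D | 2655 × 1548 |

B

Ratios (long/short): A ≈ 1.683; B ≈ 1.631; C ≈ 1.925; D ≈ 1.715.
golden ratio ≈ 1.618; option B is nearest (Δ 0.013).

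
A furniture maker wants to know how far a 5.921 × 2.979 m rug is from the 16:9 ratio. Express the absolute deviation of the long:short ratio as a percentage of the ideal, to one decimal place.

Ratio = 5.921 / 2.979 ≈ 1.9876.
Ideal 16:9 ≈ 1.7778. |1.9876 − 1.7778| / 1.7778 ≈ 11.80% → 11.8%.

11.8%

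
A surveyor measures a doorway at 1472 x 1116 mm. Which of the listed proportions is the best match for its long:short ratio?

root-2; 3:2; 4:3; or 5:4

1472/1116 ≈ 1.319. Nearest candidates are 4:3 (1.333, off by 0.014) and 5:4 (1.250, off by 0.069).

4:3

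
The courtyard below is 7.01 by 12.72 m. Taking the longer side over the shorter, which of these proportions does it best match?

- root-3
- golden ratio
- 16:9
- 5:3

16:9

Ratio = 12.72 / 7.01 ≈ 1.815.
Distances: root-3 1.732 (Δ 0.083); golden ratio 1.618 (Δ 0.197); 16:9 1.778 (Δ 0.037); 5:3 1.667 (Δ 0.148).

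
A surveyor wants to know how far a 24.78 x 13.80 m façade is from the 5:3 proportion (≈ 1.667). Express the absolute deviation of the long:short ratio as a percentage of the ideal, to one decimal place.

Ratio = 24.78 / 13.80 ≈ 1.7957.
Ideal 5:3 ≈ 1.6667. |1.7957 − 1.6667| / 1.6667 ≈ 7.74% → 7.7%.

7.7%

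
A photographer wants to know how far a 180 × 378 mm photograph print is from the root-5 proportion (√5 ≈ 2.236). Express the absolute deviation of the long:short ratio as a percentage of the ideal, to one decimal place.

Ratio = 378 / 180 ≈ 2.1000.
Ideal root-5 ≈ 2.2361. |2.1000 − 2.2361| / 2.2361 ≈ 6.09% → 6.1%.

6.1%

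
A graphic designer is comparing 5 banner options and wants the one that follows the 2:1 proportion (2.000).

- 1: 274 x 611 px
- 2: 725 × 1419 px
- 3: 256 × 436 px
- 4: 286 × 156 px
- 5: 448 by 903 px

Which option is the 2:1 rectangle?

Target 2:1 ≈ 2.000.
1: 2.230 (Δ0.230)  2: 1.957 (Δ0.043)  3: 1.703 (Δ0.297)  4: 1.833 (Δ0.167)  5: 2.016 (Δ0.016)

5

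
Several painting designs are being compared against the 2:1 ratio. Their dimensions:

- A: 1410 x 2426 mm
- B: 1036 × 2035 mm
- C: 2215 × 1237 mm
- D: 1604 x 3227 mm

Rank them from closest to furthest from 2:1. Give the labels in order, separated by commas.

A: 2426/1410 ≈ 1.721 → |1.721 − 2.000| = 0.279
B: 2035/1036 ≈ 1.964 → |1.964 − 2.000| = 0.036
C: 2215/1237 ≈ 1.791 → |1.791 − 2.000| = 0.209
D: 3227/1604 ≈ 2.012 → |2.012 − 2.000| = 0.012

D, B, C, A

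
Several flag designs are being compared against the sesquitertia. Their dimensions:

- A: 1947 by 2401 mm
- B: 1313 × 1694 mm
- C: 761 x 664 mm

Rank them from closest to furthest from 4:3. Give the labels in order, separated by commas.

Ratios: A = 2401 / 1947 ≈ 1.233; B = 1694 / 1313 ≈ 1.290; C = 761 / 664 ≈ 1.146.
|Δ from 1.333|: A 0.100; B 0.043; C 0.187.

B, A, C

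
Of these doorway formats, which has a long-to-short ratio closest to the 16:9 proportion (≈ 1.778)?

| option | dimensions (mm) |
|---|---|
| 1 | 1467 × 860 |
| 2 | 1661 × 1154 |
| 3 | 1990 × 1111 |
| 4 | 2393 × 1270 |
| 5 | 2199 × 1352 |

Ratios (long/short): 1 ≈ 1.706; 2 ≈ 1.439; 3 ≈ 1.791; 4 ≈ 1.884; 5 ≈ 1.626.
16:9 ≈ 1.778; option 3 is nearest (Δ 0.013).

3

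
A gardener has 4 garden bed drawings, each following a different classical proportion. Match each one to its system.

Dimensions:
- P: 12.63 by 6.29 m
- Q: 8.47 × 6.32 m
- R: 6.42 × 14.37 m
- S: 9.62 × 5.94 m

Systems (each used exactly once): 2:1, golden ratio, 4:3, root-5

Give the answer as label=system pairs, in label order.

P=2:1, Q=4:3, R=root-5, S=golden ratio

Ratios: P ≈ 2.008; Q ≈ 1.340; R ≈ 2.238; S ≈ 1.620.
Targets: 2:1 ≈ 2.000; golden ratio ≈ 1.618; 4:3 ≈ 1.333; root-5 ≈ 2.236.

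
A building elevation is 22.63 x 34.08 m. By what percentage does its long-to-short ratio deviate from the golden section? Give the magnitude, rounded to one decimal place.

6.9%

Ratio = 34.08 / 22.63 ≈ 1.5060.
Ideal golden ratio ≈ 1.6180. |1.5060 − 1.6180| / 1.6180 ≈ 6.92% → 6.9%.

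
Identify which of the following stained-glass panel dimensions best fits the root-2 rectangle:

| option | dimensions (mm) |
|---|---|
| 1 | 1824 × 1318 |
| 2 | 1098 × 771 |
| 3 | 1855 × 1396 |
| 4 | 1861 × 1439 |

2

Target root-2 ≈ 1.414.
1: 1.384 (Δ0.030)  2: 1.424 (Δ0.010)  3: 1.329 (Δ0.085)  4: 1.293 (Δ0.121)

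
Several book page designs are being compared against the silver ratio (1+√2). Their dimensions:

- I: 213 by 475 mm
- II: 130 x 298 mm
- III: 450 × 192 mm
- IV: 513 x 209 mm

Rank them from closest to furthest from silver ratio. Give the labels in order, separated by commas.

IV, III, II, I

Ratios: I = 475 / 213 ≈ 2.230; II = 298 / 130 ≈ 2.292; III = 450 / 192 ≈ 2.344; IV = 513 / 209 ≈ 2.455.
|Δ from 2.414|: I 0.184; II 0.122; III 0.070; IV 0.041.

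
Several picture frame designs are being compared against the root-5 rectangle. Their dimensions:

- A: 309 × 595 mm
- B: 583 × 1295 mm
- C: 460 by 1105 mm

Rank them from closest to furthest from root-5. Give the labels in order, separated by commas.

B, C, A

Ratios: A = 595 / 309 ≈ 1.926; B = 1295 / 583 ≈ 2.221; C = 1105 / 460 ≈ 2.402.
|Δ from 2.236|: A 0.310; B 0.015; C 0.166.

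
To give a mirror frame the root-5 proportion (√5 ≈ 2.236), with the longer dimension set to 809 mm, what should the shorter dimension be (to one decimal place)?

361.8 mm

root-5 ≈ 2.23607.
Shorter side = 809 ÷ 2.23607 ≈ 361.795 → 361.8 mm.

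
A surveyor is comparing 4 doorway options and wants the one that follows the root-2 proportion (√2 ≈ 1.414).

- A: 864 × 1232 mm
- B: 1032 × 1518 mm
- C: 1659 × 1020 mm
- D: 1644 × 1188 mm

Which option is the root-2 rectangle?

A

Ratios (long/short): A ≈ 1.426; B ≈ 1.471; C ≈ 1.626; D ≈ 1.384.
root-2 ≈ 1.414; option A is nearest (Δ 0.012).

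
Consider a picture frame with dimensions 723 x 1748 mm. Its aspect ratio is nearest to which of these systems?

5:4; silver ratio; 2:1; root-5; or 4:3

silver ratio

Ratio = 1748 / 723 ≈ 2.418.
Distances: 5:4 1.250 (Δ 1.168); silver ratio 2.414 (Δ 0.004); 2:1 2.000 (Δ 0.418); root-5 2.236 (Δ 0.182); 4:3 1.333 (Δ 1.085).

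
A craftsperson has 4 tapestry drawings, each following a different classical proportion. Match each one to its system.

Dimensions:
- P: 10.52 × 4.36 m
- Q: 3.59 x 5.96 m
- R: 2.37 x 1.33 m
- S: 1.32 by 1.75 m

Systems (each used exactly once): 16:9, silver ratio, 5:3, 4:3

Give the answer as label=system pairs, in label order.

P=silver ratio, Q=5:3, R=16:9, S=4:3

Ratios: P ≈ 2.413; Q ≈ 1.660; R ≈ 1.782; S ≈ 1.326.
Targets: 16:9 ≈ 1.778; silver ratio ≈ 2.414; 5:3 ≈ 1.667; 4:3 ≈ 1.333.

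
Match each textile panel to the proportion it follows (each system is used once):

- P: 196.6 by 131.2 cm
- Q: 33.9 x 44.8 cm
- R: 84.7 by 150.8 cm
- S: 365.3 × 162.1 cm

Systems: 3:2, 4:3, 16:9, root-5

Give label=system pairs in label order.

P = 196.6/131.2 ≈ 1.498 → 3:2 (1.500)
Q = 44.8/33.9 ≈ 1.322 → 4:3 (1.333)
R = 150.8/84.7 ≈ 1.780 → 16:9 (1.778)
S = 365.3/162.1 ≈ 2.254 → root-5 (2.236)

P=3:2, Q=4:3, R=16:9, S=root-5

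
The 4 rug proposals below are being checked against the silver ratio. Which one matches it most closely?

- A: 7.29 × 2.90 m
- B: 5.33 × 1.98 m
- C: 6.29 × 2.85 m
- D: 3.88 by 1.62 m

Ratios (long/short): A ≈ 2.514; B ≈ 2.692; C ≈ 2.207; D ≈ 2.395.
silver ratio ≈ 2.414; option D is nearest (Δ 0.019).

D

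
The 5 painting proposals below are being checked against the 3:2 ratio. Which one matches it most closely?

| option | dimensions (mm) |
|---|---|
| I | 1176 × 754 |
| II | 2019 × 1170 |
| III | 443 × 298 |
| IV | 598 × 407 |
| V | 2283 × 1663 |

Ratios (long/short): I ≈ 1.560; II ≈ 1.726; III ≈ 1.487; IV ≈ 1.469; V ≈ 1.373.
3:2 ≈ 1.500; option III is nearest (Δ 0.013).

III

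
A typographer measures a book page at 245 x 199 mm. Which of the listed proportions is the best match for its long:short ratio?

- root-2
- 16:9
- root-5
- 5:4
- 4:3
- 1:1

5:4

Ratio = 245 / 199 ≈ 1.231.
Distances: root-2 1.414 (Δ 0.183); 16:9 1.778 (Δ 0.547); root-5 2.236 (Δ 1.005); 5:4 1.250 (Δ 0.019); 4:3 1.333 (Δ 0.102); 1:1 1.000 (Δ 0.231).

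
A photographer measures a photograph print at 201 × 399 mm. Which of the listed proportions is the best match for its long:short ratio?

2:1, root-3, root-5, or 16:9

2:1

399/201 ≈ 1.985. Nearest candidates are 2:1 (2.000, off by 0.015) and 16:9 (1.778, off by 0.207).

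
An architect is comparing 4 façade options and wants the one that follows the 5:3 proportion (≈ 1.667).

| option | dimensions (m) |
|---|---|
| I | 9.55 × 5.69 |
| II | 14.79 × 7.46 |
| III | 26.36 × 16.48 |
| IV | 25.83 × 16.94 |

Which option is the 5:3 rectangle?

I

Target 5:3 ≈ 1.667.
I: 1.678 (Δ0.011)  II: 1.983 (Δ0.316)  III: 1.600 (Δ0.067)  IV: 1.525 (Δ0.142)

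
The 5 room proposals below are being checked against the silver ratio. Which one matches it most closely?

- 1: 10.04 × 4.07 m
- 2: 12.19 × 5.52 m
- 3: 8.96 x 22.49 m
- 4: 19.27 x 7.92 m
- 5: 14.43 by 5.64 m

4

Target silver ratio ≈ 2.414.
1: 2.467 (Δ0.053)  2: 2.208 (Δ0.206)  3: 2.510 (Δ0.096)  4: 2.433 (Δ0.019)  5: 2.559 (Δ0.145)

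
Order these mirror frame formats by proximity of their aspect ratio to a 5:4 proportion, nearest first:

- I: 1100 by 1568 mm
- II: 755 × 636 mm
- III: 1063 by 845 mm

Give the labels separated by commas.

Ratios: I = 1568 / 1100 ≈ 1.425; II = 755 / 636 ≈ 1.187; III = 1063 / 845 ≈ 1.258.
|Δ from 1.250|: I 0.175; II 0.063; III 0.008.

III, II, I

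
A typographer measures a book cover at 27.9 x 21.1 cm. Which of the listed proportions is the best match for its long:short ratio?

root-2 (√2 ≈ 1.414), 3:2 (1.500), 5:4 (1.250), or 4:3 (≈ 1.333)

4:3

Ratio = 27.9 / 21.1 ≈ 1.322.
Distances: root-2 1.414 (Δ 0.092); 3:2 1.500 (Δ 0.178); 5:4 1.250 (Δ 0.072); 4:3 1.333 (Δ 0.011).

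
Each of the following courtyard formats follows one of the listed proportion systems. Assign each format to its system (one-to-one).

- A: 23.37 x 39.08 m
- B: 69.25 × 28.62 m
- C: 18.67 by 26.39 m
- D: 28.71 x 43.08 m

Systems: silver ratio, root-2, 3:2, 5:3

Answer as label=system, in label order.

A = 39.08/23.37 ≈ 1.672 → 5:3 (1.667)
B = 69.25/28.62 ≈ 2.420 → silver ratio (2.414)
C = 26.39/18.67 ≈ 1.413 → root-2 (1.414)
D = 43.08/28.71 ≈ 1.501 → 3:2 (1.500)

A=5:3, B=silver ratio, C=root-2, D=3:2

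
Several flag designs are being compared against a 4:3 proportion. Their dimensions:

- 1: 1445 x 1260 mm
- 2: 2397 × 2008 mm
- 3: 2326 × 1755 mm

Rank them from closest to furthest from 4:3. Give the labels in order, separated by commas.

Ratios: 1 = 1445 / 1260 ≈ 1.147; 2 = 2397 / 2008 ≈ 1.194; 3 = 2326 / 1755 ≈ 1.325.
|Δ from 1.333|: 1 0.186; 2 0.139; 3 0.008.

3, 2, 1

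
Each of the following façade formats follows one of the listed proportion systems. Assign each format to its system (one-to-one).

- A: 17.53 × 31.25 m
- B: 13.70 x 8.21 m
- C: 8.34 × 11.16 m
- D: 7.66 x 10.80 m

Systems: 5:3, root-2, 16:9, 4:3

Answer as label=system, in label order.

A=16:9, B=5:3, C=4:3, D=root-2

Ratios: A ≈ 1.783; B ≈ 1.669; C ≈ 1.338; D ≈ 1.410.
Targets: 5:3 ≈ 1.667; root-2 ≈ 1.414; 16:9 ≈ 1.778; 4:3 ≈ 1.333.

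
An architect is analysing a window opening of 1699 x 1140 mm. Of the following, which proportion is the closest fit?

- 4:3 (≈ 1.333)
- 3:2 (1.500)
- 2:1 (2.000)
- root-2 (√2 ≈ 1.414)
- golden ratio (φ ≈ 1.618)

Ratio = 1699 / 1140 ≈ 1.490.
Distances: 4:3 1.333 (Δ 0.157); 3:2 1.500 (Δ 0.010); 2:1 2.000 (Δ 0.510); root-2 1.414 (Δ 0.076); golden ratio 1.618 (Δ 0.128).

3:2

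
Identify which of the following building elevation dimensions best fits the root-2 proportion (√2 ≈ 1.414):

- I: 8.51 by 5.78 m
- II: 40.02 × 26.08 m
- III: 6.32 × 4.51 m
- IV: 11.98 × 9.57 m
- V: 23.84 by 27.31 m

III

Ratios (long/short): I ≈ 1.472; II ≈ 1.535; III ≈ 1.401; IV ≈ 1.252; V ≈ 1.146.
root-2 ≈ 1.414; option III is nearest (Δ 0.013).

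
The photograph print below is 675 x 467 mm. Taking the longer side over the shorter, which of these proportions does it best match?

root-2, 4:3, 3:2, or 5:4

Ratio = 675 / 467 ≈ 1.445.
Distances: root-2 1.414 (Δ 0.031); 4:3 1.333 (Δ 0.112); 3:2 1.500 (Δ 0.055); 5:4 1.250 (Δ 0.195).

root-2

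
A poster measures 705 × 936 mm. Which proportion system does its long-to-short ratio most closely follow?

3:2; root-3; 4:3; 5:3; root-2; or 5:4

Ratio = 936 / 705 ≈ 1.328.
Distances: 3:2 1.500 (Δ 0.172); root-3 1.732 (Δ 0.404); 4:3 1.333 (Δ 0.005); 5:3 1.667 (Δ 0.339); root-2 1.414 (Δ 0.086); 5:4 1.250 (Δ 0.078).

4:3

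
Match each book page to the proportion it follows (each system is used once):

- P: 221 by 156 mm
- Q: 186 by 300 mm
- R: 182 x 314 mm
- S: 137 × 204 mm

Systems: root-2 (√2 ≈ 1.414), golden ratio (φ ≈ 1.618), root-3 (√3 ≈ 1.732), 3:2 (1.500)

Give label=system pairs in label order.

P=root-2, Q=golden ratio, R=root-3, S=3:2

P = 221/156 ≈ 1.417 → root-2 (1.414)
Q = 300/186 ≈ 1.613 → golden ratio (1.618)
R = 314/182 ≈ 1.725 → root-3 (1.732)
S = 204/137 ≈ 1.489 → 3:2 (1.500)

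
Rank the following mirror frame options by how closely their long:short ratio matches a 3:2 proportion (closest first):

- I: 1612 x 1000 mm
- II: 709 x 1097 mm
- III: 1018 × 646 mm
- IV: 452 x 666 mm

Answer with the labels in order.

IV, II, III, I

I: 1612/1000 ≈ 1.612 → |1.612 − 1.500| = 0.112
II: 1097/709 ≈ 1.547 → |1.547 − 1.500| = 0.047
III: 1018/646 ≈ 1.576 → |1.576 − 1.500| = 0.076
IV: 666/452 ≈ 1.473 → |1.473 − 1.500| = 0.027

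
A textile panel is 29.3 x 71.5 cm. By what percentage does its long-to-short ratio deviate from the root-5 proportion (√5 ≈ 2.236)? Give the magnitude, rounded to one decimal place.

9.1%

Ratio = 71.5 / 29.3 ≈ 2.4403.
Ideal root-5 ≈ 2.2361. |2.4403 − 2.2361| / 2.2361 ≈ 9.13% → 9.1%.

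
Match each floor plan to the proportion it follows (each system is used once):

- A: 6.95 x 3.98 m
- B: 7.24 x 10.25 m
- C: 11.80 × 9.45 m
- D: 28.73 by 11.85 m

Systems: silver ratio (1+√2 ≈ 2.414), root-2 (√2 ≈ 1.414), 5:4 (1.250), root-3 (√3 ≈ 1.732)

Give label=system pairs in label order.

A=root-3, B=root-2, C=5:4, D=silver ratio

Ratios: A ≈ 1.746; B ≈ 1.416; C ≈ 1.249; D ≈ 2.424.
Targets: silver ratio ≈ 2.414; root-2 ≈ 1.414; 5:4 ≈ 1.250; root-3 ≈ 1.732.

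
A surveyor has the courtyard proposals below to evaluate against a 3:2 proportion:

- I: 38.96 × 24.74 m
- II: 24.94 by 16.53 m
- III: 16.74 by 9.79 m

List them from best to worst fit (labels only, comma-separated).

I: 38.96/24.74 ≈ 1.575 → |1.575 − 1.500| = 0.075
II: 24.94/16.53 ≈ 1.509 → |1.509 − 1.500| = 0.009
III: 16.74/9.79 ≈ 1.710 → |1.710 − 1.500| = 0.210

II, I, III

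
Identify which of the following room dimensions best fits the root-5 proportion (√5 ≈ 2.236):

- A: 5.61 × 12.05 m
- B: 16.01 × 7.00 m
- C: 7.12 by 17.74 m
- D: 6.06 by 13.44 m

Target root-5 ≈ 2.236.
A: 2.148 (Δ0.088)  B: 2.287 (Δ0.051)  C: 2.492 (Δ0.256)  D: 2.218 (Δ0.018)

D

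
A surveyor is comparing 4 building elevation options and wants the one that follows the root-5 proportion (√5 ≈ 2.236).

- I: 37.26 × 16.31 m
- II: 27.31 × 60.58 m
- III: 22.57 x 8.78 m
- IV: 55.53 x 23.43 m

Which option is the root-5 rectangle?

II

Target root-5 ≈ 2.236.
I: 2.284 (Δ0.048)  II: 2.218 (Δ0.018)  III: 2.571 (Δ0.335)  IV: 2.370 (Δ0.134)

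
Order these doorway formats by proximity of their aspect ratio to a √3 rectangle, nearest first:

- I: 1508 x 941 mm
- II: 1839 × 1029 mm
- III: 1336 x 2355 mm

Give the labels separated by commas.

I: 1508/941 ≈ 1.603 → |1.603 − 1.732| = 0.129
II: 1839/1029 ≈ 1.787 → |1.787 − 1.732| = 0.055
III: 2355/1336 ≈ 1.763 → |1.763 − 1.732| = 0.031

III, II, I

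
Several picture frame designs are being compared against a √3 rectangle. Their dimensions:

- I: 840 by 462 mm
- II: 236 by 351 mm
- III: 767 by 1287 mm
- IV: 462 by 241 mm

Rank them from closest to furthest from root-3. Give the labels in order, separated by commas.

III, I, IV, II

I: 840/462 ≈ 1.818 → |1.818 − 1.732| = 0.086
II: 351/236 ≈ 1.487 → |1.487 − 1.732| = 0.245
III: 1287/767 ≈ 1.678 → |1.678 − 1.732| = 0.054
IV: 462/241 ≈ 1.917 → |1.917 − 1.732| = 0.185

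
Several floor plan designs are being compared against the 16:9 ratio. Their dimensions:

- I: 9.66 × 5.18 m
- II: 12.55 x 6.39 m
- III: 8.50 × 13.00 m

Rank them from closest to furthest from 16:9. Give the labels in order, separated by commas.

I, II, III

I: 9.66/5.18 ≈ 1.865 → |1.865 − 1.778| = 0.087
II: 12.55/6.39 ≈ 1.964 → |1.964 − 1.778| = 0.186
III: 13.00/8.50 ≈ 1.529 → |1.529 − 1.778| = 0.249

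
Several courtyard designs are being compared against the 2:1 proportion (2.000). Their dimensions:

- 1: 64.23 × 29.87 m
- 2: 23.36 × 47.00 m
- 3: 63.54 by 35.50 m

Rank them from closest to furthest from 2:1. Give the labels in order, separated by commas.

2, 1, 3

Ratios: 1 = 64.23 / 29.87 ≈ 2.150; 2 = 47.00 / 23.36 ≈ 2.012; 3 = 63.54 / 35.50 ≈ 1.790.
|Δ from 2.000|: 1 0.150; 2 0.012; 3 0.210.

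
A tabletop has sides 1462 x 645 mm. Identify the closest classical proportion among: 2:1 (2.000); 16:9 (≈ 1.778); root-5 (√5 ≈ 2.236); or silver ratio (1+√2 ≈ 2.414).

root-5

1462/645 ≈ 2.267. Nearest candidates are root-5 (2.236, off by 0.031) and silver ratio (2.414, off by 0.147).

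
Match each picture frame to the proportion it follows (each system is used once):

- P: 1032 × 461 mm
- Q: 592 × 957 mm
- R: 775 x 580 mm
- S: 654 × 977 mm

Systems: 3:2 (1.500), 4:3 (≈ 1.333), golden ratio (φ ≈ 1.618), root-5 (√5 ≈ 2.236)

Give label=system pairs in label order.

P=root-5, Q=golden ratio, R=4:3, S=3:2

P = 1032/461 ≈ 2.239 → root-5 (2.236)
Q = 957/592 ≈ 1.617 → golden ratio (1.618)
R = 775/580 ≈ 1.336 → 4:3 (1.333)
S = 977/654 ≈ 1.494 → 3:2 (1.500)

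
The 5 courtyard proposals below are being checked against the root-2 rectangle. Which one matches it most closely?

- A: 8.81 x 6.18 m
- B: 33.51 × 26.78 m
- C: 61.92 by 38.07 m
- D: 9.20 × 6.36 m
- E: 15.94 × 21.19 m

Target root-2 ≈ 1.414.
A: 1.426 (Δ0.012)  B: 1.251 (Δ0.163)  C: 1.626 (Δ0.212)  D: 1.447 (Δ0.033)  E: 1.329 (Δ0.085)

A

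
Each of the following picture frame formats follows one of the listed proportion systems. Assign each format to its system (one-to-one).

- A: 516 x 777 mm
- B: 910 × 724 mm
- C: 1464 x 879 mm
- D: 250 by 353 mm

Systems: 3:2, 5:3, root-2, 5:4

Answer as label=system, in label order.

A=3:2, B=5:4, C=5:3, D=root-2

A = 777/516 ≈ 1.506 → 3:2 (1.500)
B = 910/724 ≈ 1.257 → 5:4 (1.250)
C = 1464/879 ≈ 1.666 → 5:3 (1.667)
D = 353/250 ≈ 1.412 → root-2 (1.414)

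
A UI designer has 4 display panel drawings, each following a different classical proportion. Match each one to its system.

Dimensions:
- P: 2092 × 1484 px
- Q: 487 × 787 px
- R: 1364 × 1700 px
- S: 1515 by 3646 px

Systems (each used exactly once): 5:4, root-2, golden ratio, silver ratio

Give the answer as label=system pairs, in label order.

P=root-2, Q=golden ratio, R=5:4, S=silver ratio

Ratios: P ≈ 1.410; Q ≈ 1.616; R ≈ 1.246; S ≈ 2.407.
Targets: 5:4 ≈ 1.250; root-2 ≈ 1.414; golden ratio ≈ 1.618; silver ratio ≈ 2.414.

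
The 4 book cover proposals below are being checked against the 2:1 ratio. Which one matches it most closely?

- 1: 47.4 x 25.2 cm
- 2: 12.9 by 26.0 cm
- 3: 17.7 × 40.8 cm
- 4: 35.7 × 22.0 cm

2

Target 2:1 ≈ 2.000.
1: 1.881 (Δ0.119)  2: 2.016 (Δ0.016)  3: 2.305 (Δ0.305)  4: 1.623 (Δ0.377)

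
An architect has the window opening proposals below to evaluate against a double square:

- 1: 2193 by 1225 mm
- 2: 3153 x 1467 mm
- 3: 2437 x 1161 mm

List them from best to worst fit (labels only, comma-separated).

3, 2, 1

1: 2193/1225 ≈ 1.790 → |1.790 − 2.000| = 0.210
2: 3153/1467 ≈ 2.149 → |2.149 − 2.000| = 0.149
3: 2437/1161 ≈ 2.099 → |2.099 − 2.000| = 0.099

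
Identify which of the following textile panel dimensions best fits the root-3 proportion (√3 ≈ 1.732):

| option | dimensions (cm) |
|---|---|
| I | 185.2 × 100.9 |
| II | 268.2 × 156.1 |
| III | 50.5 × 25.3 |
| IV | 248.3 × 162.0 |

Target root-3 ≈ 1.732.
I: 1.835 (Δ0.103)  II: 1.718 (Δ0.014)  III: 1.996 (Δ0.264)  IV: 1.533 (Δ0.199)

II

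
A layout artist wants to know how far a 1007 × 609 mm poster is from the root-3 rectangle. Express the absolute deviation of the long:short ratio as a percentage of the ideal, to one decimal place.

Ratio = 1007 / 609 ≈ 1.6535.
Ideal root-3 ≈ 1.7321. |1.6535 − 1.7321| / 1.7321 ≈ 4.54% → 4.5%.

4.5%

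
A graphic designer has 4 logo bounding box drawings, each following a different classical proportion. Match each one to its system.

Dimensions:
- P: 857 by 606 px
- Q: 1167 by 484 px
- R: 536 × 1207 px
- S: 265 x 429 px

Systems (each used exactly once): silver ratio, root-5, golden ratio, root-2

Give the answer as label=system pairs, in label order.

P=root-2, Q=silver ratio, R=root-5, S=golden ratio

Ratios: P ≈ 1.414; Q ≈ 2.411; R ≈ 2.252; S ≈ 1.619.
Targets: silver ratio ≈ 2.414; root-5 ≈ 2.236; golden ratio ≈ 1.618; root-2 ≈ 1.414.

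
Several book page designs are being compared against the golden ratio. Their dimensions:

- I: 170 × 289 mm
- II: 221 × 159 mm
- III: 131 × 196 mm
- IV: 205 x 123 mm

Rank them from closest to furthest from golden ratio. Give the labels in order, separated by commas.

Ratios: I = 289 / 170 ≈ 1.700; II = 221 / 159 ≈ 1.390; III = 196 / 131 ≈ 1.496; IV = 205 / 123 ≈ 1.667.
|Δ from 1.618|: I 0.082; II 0.228; III 0.122; IV 0.049.

IV, I, III, II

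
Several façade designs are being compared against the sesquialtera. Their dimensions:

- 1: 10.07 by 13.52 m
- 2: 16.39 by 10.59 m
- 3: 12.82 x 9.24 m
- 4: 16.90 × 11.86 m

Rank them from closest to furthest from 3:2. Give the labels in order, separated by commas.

2, 4, 3, 1

1: 13.52/10.07 ≈ 1.343 → |1.343 − 1.500| = 0.157
2: 16.39/10.59 ≈ 1.548 → |1.548 − 1.500| = 0.048
3: 12.82/9.24 ≈ 1.387 → |1.387 − 1.500| = 0.113
4: 16.90/11.86 ≈ 1.425 → |1.425 − 1.500| = 0.075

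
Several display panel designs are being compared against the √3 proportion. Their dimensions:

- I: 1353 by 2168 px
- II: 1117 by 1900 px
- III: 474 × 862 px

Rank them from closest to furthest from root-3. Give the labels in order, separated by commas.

I: 2168/1353 ≈ 1.602 → |1.602 − 1.732| = 0.130
II: 1900/1117 ≈ 1.701 → |1.701 − 1.732| = 0.031
III: 862/474 ≈ 1.819 → |1.819 − 1.732| = 0.087

II, III, I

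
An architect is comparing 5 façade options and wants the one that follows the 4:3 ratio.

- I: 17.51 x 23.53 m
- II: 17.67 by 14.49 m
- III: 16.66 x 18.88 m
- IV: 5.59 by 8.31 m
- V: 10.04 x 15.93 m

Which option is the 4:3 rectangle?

I

Ratios (long/short): I ≈ 1.344; II ≈ 1.219; III ≈ 1.133; IV ≈ 1.487; V ≈ 1.587.
4:3 ≈ 1.333; option I is nearest (Δ 0.011).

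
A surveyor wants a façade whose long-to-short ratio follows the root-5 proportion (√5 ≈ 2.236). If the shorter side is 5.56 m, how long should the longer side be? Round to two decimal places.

12.43 m

root-5 ≈ 2.23607.
Longer side = 5.56 × 2.23607 ≈ 12.4325 → 12.43 m.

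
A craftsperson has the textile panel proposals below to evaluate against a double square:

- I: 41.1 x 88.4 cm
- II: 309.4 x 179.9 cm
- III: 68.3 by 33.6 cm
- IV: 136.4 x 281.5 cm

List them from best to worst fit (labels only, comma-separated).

III, IV, I, II

I: 88.4/41.1 ≈ 2.151 → |2.151 − 2.000| = 0.151
II: 309.4/179.9 ≈ 1.720 → |1.720 − 2.000| = 0.280
III: 68.3/33.6 ≈ 2.033 → |2.033 − 2.000| = 0.033
IV: 281.5/136.4 ≈ 2.064 → |2.064 − 2.000| = 0.064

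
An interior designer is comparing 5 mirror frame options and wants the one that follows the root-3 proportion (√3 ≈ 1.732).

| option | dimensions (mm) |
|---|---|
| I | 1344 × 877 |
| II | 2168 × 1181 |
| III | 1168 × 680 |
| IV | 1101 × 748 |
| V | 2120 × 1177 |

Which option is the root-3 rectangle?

Target root-3 ≈ 1.732.
I: 1.532 (Δ0.200)  II: 1.836 (Δ0.104)  III: 1.718 (Δ0.014)  IV: 1.472 (Δ0.260)  V: 1.801 (Δ0.069)

III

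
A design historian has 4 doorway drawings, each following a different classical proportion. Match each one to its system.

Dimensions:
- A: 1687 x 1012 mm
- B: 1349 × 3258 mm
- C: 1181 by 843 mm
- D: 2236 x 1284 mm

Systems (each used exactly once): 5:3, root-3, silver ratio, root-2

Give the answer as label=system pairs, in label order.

A = 1687/1012 ≈ 1.667 → 5:3 (1.667)
B = 3258/1349 ≈ 2.415 → silver ratio (2.414)
C = 1181/843 ≈ 1.401 → root-2 (1.414)
D = 2236/1284 ≈ 1.741 → root-3 (1.732)

A=5:3, B=silver ratio, C=root-2, D=root-3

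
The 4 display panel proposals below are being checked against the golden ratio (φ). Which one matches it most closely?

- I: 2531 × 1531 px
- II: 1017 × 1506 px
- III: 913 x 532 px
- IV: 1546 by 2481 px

Ratios (long/short): I ≈ 1.653; II ≈ 1.481; III ≈ 1.716; IV ≈ 1.605.
golden ratio ≈ 1.618; option IV is nearest (Δ 0.013).

IV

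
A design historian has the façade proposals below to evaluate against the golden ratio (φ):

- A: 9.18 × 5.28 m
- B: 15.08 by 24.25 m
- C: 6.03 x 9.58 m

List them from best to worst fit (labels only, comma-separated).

B, C, A

A: 9.18/5.28 ≈ 1.739 → |1.739 − 1.618| = 0.121
B: 24.25/15.08 ≈ 1.608 → |1.608 − 1.618| = 0.010
C: 9.58/6.03 ≈ 1.589 → |1.589 − 1.618| = 0.029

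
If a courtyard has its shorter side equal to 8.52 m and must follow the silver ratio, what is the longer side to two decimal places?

20.57 m

silver ratio ≈ 2.41421.
Longer side = 8.52 × 2.41421 ≈ 20.5691 → 20.57 m.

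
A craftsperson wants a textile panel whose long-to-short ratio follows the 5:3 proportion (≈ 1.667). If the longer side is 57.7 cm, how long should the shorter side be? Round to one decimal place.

34.6 cm

5:3 ≈ 1.66667.
Shorter side = 57.7 ÷ 1.66667 ≈ 34.620 → 34.6 cm.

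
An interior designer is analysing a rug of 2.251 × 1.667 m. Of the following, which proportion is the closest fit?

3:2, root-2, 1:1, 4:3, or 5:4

2.251/1.667 ≈ 1.350. Nearest candidates are 4:3 (1.333, off by 0.017) and root-2 (1.414, off by 0.064).

4:3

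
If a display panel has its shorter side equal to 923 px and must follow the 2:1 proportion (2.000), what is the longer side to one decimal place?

2:1 = 2.00000.
Longer side = 923 × 2.00000 ≈ 1846.000 → 1846.0 px.

1846.0 px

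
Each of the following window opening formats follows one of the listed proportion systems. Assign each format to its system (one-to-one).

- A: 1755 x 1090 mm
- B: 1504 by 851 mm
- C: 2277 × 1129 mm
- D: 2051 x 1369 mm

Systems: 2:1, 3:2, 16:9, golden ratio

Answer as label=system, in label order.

A=golden ratio, B=16:9, C=2:1, D=3:2

Ratios: A ≈ 1.610; B ≈ 1.767; C ≈ 2.017; D ≈ 1.498.
Targets: 2:1 ≈ 2.000; 3:2 ≈ 1.500; 16:9 ≈ 1.778; golden ratio ≈ 1.618.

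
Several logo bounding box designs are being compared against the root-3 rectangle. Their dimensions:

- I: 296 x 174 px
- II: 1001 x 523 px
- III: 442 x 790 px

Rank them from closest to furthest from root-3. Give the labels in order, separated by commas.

I, III, II

Ratios: I = 296 / 174 ≈ 1.701; II = 1001 / 523 ≈ 1.914; III = 790 / 442 ≈ 1.787.
|Δ from 1.732|: I 0.031; II 0.182; III 0.055.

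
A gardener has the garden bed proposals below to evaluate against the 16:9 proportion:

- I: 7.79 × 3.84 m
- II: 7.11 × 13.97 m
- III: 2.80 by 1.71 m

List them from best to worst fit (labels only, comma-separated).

I: 7.79/3.84 ≈ 2.029 → |2.029 − 1.778| = 0.251
II: 13.97/7.11 ≈ 1.965 → |1.965 − 1.778| = 0.187
III: 2.80/1.71 ≈ 1.637 → |1.637 − 1.778| = 0.141

III, II, I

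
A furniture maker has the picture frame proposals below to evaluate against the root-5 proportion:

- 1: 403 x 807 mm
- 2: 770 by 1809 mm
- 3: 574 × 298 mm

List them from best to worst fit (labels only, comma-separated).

2, 1, 3

Ratios: 1 = 807 / 403 ≈ 2.002; 2 = 1809 / 770 ≈ 2.349; 3 = 574 / 298 ≈ 1.926.
|Δ from 2.236|: 1 0.234; 2 0.113; 3 0.310.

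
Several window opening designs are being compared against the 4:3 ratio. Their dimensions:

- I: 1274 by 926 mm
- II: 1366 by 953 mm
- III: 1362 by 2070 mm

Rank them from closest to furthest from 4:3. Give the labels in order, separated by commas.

Ratios: I = 1274 / 926 ≈ 1.376; II = 1366 / 953 ≈ 1.433; III = 2070 / 1362 ≈ 1.520.
|Δ from 1.333|: I 0.043; II 0.100; III 0.187.

I, II, III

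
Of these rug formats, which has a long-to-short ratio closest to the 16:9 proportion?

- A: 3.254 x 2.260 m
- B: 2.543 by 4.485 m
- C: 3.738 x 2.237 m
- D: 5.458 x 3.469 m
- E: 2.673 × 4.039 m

Ratios (long/short): A ≈ 1.440; B ≈ 1.764; C ≈ 1.671; D ≈ 1.573; E ≈ 1.511.
16:9 ≈ 1.778; option B is nearest (Δ 0.014).

B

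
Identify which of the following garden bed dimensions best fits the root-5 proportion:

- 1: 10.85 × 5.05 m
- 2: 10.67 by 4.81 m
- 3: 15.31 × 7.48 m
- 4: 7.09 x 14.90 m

2

Target root-5 ≈ 2.236.
1: 2.149 (Δ0.087)  2: 2.218 (Δ0.018)  3: 2.047 (Δ0.189)  4: 2.102 (Δ0.134)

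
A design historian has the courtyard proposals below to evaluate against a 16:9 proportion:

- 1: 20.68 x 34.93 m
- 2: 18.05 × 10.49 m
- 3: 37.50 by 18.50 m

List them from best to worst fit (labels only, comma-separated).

2, 1, 3

1: 34.93/20.68 ≈ 1.689 → |1.689 − 1.778| = 0.089
2: 18.05/10.49 ≈ 1.721 → |1.721 − 1.778| = 0.057
3: 37.50/18.50 ≈ 2.027 → |2.027 − 1.778| = 0.249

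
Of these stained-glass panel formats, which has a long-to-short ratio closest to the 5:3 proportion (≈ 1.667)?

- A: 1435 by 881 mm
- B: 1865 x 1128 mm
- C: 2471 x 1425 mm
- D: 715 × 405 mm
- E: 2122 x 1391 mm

B

Target 5:3 ≈ 1.667.
A: 1.629 (Δ0.038)  B: 1.653 (Δ0.014)  C: 1.734 (Δ0.067)  D: 1.765 (Δ0.098)  E: 1.526 (Δ0.141)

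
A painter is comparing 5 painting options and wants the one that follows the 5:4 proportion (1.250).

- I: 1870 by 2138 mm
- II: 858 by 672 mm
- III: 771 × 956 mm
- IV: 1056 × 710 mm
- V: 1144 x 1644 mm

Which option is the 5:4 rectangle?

Ratios (long/short): I ≈ 1.143; II ≈ 1.277; III ≈ 1.240; IV ≈ 1.487; V ≈ 1.437.
5:4 ≈ 1.250; option III is nearest (Δ 0.010).

III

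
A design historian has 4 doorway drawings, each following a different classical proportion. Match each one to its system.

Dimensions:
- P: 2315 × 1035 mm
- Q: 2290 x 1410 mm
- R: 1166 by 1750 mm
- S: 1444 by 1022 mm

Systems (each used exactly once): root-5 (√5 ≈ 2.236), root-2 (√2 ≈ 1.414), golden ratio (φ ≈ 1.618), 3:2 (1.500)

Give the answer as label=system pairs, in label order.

P=root-5, Q=golden ratio, R=3:2, S=root-2

Ratios: P ≈ 2.237; Q ≈ 1.624; R ≈ 1.501; S ≈ 1.413.
Targets: root-5 ≈ 2.236; root-2 ≈ 1.414; golden ratio ≈ 1.618; 3:2 ≈ 1.500.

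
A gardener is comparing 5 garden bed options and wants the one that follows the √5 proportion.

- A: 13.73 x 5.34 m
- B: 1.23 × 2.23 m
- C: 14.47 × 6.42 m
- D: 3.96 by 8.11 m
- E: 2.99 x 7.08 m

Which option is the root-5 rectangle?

C

Ratios (long/short): A ≈ 2.571; B ≈ 1.813; C ≈ 2.254; D ≈ 2.048; E ≈ 2.368.
root-5 ≈ 2.236; option C is nearest (Δ 0.018).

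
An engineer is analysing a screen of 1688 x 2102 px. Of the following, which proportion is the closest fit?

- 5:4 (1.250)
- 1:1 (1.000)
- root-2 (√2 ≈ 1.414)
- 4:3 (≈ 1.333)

5:4

Ratio = 2102 / 1688 ≈ 1.245.
Distances: 5:4 1.250 (Δ 0.005); 1:1 1.000 (Δ 0.245); root-2 1.414 (Δ 0.169); 4:3 1.333 (Δ 0.088).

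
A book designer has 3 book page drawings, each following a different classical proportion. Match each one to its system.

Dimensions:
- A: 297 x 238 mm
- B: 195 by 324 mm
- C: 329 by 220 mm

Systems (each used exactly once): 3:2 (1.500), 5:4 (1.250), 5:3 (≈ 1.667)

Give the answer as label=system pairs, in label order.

A=5:4, B=5:3, C=3:2

Ratios: A ≈ 1.248; B ≈ 1.662; C ≈ 1.495.
Targets: 3:2 ≈ 1.500; 5:4 ≈ 1.250; 5:3 ≈ 1.667.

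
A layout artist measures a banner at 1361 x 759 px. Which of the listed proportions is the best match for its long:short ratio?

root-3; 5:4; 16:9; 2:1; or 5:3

1361/759 ≈ 1.793. Nearest candidates are 16:9 (1.778, off by 0.015) and root-3 (1.732, off by 0.061).

16:9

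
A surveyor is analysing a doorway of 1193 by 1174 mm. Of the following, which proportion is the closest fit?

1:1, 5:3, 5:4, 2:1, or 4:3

1193/1174 ≈ 1.016. Nearest candidates are 1:1 (1.000, off by 0.016) and 5:4 (1.250, off by 0.234).

1:1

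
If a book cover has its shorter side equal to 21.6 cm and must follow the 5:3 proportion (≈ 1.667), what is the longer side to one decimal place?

5:3 ≈ 1.66667.
Longer side = 21.6 × 1.66667 ≈ 36.000 → 36.0 cm.

36.0 cm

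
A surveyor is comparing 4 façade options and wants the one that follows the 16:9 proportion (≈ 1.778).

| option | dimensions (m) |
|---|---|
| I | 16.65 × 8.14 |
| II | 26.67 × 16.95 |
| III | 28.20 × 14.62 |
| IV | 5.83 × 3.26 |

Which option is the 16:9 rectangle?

IV

Target 16:9 ≈ 1.778.
I: 2.045 (Δ0.267)  II: 1.573 (Δ0.205)  III: 1.929 (Δ0.151)  IV: 1.788 (Δ0.010)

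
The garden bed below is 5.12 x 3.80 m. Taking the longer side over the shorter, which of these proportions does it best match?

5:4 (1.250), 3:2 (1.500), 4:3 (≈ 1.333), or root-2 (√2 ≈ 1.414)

5.12/3.80 ≈ 1.347. Nearest candidates are 4:3 (1.333, off by 0.014) and root-2 (1.414, off by 0.067).

4:3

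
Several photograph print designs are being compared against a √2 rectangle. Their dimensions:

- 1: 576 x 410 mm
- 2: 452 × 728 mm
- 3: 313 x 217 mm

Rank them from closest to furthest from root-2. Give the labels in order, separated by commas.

1, 3, 2

Ratios: 1 = 576 / 410 ≈ 1.405; 2 = 728 / 452 ≈ 1.611; 3 = 313 / 217 ≈ 1.442.
|Δ from 1.414|: 1 0.009; 2 0.197; 3 0.028.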